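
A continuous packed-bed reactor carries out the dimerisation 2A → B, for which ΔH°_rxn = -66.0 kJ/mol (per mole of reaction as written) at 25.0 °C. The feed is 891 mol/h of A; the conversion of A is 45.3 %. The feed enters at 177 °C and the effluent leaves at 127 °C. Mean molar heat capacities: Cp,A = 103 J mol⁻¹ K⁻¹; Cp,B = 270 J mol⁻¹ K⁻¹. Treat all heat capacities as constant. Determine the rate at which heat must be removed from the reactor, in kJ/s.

Q_out = 4.61 kJ/s

Extent of reaction ξ = 0.453 × 891 / 2 = 201.81 mol/h
Reaction term: ξ·ΔH°_rxn = 201.81 × -66.0 = -13320 kJ/h
Sensible, feed 177→25 °C: -13949 kJ/h
Outlet flows (mol/h): A 487.38, B 201.81
Sensible, products 25→127 °C: 10678 kJ/h
Q = ΔH = -16591 kJ/h = -4.6086 kW
Heat removed = 4.6086 kJ/s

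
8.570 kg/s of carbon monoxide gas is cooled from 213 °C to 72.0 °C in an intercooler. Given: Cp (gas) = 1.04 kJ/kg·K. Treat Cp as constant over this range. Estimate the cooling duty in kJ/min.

Q_c = 75400 kJ/min

Q = ṁ·Cp·ΔT = 8.570 × 1.04 × (72.0 − 213) = -1256.7 kJ/s
Cooling duty = 75402 kJ/min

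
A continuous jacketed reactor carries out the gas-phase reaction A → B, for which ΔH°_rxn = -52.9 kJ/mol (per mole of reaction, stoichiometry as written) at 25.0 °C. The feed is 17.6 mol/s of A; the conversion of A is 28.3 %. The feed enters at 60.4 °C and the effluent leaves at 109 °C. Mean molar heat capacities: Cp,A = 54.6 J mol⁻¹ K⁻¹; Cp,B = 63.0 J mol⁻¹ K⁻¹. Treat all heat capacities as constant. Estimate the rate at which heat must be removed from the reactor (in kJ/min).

Extent of reaction ξ = 0.283 × 17.6 = 4.9808 mol/s
Reaction term: ξ·ΔH°_rxn = 4.9808 × -52.9 = -263.48 kJ/s
Sensible, feed 60.4→25 °C: -34.018 kJ/s
Outlet flows (mol/s): A 12.619, B 4.9808
Sensible, products 25→109 °C: 84.235 kJ/s
Q = ΔH = -213.27 kJ/s = -213.27 kW
Heat removed = 12796 kJ/min

Q_out = 12800 kJ/min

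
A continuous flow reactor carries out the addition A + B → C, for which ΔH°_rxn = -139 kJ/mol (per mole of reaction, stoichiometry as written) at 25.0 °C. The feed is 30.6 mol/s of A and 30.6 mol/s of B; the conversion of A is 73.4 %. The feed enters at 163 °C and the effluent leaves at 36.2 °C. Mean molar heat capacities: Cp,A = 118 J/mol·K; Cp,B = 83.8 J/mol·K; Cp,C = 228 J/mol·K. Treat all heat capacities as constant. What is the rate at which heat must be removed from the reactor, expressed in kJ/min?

Q_out = 234000 kJ/min

Extent of reaction ξ = 0.734 × 30.6 = 22.46 mol/s
Reaction term: ξ·ΔH°_rxn = 22.46 × -139 = -3122 kJ/s
Sensible, feed 163→25 °C: -852.16 kJ/s
Outlet flows (mol/s): A 8.1396, B 8.1396, C 22.46
Sensible, products 25→36.2 °C: 75.752 kJ/s
Q = ΔH = -3898.4 kJ/s = -3898.4 kW
Heat removed = 233900 kJ/min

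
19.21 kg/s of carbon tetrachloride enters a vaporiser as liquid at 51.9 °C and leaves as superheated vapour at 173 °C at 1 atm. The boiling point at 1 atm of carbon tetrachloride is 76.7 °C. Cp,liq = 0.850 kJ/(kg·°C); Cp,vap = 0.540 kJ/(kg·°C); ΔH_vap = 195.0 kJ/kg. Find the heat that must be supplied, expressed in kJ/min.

Q = 309000 kJ/min

liquid 51.9→76.7 °C: 21.08 kJ/kg
vaporisation at 76.7 °C: 195 kJ/kg
vapour 76.7→173 °C: 52.002 kJ/kg
Δh = 21.08 + 195 + 52.002 = 268.08 kJ/kg
Q = ṁ·Δh = 19.21 kg/s × 268.08 kJ/kg = 5149.9 kJ/s
|Q| = 5149.9 kW = 308990 kJ/min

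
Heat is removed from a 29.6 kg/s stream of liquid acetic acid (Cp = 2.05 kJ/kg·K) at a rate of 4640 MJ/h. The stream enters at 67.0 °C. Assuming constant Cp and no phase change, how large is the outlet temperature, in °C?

T_out = 45.8 °C

Q = 4640 MJ/h = 1288.9 kJ/s
ΔT = Q/(ṁ·Cp) = 1288.9/(29.6×2.05) = 21.241 K
T_out = 67.0 − 21.241 = 45.759 °C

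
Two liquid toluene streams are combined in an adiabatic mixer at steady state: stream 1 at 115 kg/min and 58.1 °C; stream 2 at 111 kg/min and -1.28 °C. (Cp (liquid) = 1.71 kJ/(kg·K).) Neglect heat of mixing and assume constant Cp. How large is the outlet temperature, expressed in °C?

T_out = 28.9 °C

Energy balance with Q = 0: Σ ṁᵢCp,ᵢ(T_out − Tᵢ) = 0
Σ ṁᵢCp,ᵢTᵢ = 115×1.71×58.1 + 111×1.71×-1.28 = 11182
Σ ṁᵢCp,ᵢ = 115×1.71 + 111×1.71 = 386.46
T_out = 11182 / 386.46 = 28.935 °C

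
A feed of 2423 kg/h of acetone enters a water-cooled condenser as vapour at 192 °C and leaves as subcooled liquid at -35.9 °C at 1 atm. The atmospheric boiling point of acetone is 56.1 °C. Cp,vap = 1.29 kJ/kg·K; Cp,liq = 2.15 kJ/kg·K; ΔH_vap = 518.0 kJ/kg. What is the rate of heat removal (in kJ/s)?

vapour 192→56.1 °C: -175.31 kJ/kg
condensation at 56.1 °C: -518 kJ/kg
liquid 56.1→-35.9 °C: -197.8 kJ/kg
Δh = -175.31 + -518 + -197.8 = -891.11 kJ/kg
Q = ṁ·Δh = 2423 kg/h × -891.11 kJ/kg = -2.1592e+06 kJ/h
|Q| = 599.77 kW

Q_c = 600 kJ/s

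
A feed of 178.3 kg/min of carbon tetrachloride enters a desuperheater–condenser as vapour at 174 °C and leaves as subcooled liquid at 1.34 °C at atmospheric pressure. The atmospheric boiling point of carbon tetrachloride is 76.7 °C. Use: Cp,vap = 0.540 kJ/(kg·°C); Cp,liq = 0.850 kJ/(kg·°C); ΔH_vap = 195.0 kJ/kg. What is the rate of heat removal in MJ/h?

vapour 174→76.7 °C: -52.542 kJ/kg
condensation at 76.7 °C: -195 kJ/kg
liquid 76.7→1.34 °C: -64.056 kJ/kg
Δh = -52.542 + -195 + -64.056 = -311.6 kJ/kg
Q = ṁ·Δh = 178.3 kg/min × -311.6 kJ/kg = -55558 kJ/min
|Q| = 925.97 kW = 3333.5 MJ/h

Q_c = 3330 MJ/h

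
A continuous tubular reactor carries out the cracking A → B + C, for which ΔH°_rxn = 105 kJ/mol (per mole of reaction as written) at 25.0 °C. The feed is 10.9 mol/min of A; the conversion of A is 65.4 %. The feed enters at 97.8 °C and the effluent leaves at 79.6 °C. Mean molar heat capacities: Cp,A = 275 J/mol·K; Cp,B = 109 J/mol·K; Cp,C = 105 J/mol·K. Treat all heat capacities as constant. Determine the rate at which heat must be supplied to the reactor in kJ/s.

Extent of reaction ξ = 0.654 × 10.9 = 7.1286 mol/min
Reaction term: ξ·ΔH°_rxn = 7.1286 × 105 = 748.5 kJ/min
Sensible, feed 97.8→25 °C: -218.22 kJ/min
Outlet flows (mol/min): A 3.7714, B 7.1286, C 7.1286
Sensible, products 25→79.6 °C: 139.92 kJ/min
Q = ΔH = 670.21 kJ/min = 11.17 kW
Heat supplied = 11.17 kJ/s

Q_in = 11.2 kJ/s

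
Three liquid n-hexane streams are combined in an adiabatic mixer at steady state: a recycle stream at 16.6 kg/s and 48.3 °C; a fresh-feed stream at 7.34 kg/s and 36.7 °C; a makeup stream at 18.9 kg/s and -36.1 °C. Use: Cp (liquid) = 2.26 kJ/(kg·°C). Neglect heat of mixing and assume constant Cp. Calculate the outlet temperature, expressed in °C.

Adiabatic, steady state ⇒ Σ ṁᵢCp,ᵢ(T_out − Tᵢ) = 0
T_out = Σ ṁᵢCp,ᵢTᵢ / Σ ṁᵢCp,ᵢ
      = 878.84 / 96.818 = 9.0772 °C

T_out = 9.08 °C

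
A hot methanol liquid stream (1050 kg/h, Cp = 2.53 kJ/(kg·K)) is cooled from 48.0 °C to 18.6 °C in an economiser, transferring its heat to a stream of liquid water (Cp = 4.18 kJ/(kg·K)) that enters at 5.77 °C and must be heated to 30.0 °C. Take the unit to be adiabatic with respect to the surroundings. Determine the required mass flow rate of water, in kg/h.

Heat released by hot stream: Q = 1050 × 2.53 × (48.0 − 18.6) = 78101 kJ/h
Energy balance on cold side (adiabatic exchanger): Q = ṁ_c·Cp_c·(T_c,out − T_c,in)
ṁ_c = 78101 / [4.18 × (30.0 − 5.77)] = 771.13 kg/h

ṁ_c = 771 kg/h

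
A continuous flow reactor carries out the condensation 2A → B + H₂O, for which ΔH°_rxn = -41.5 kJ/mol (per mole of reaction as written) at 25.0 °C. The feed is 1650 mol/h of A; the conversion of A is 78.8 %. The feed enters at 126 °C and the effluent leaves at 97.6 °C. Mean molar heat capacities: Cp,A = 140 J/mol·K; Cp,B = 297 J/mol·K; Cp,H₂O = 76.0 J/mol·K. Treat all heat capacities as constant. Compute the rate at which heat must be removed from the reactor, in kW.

Q_out = 8.10 kW

Extent of reaction ξ = 0.788 × 1650 / 2 = 650.1 mol/h
Reaction term: ξ·ΔH°_rxn = 650.1 × -41.5 = -26979 kJ/h
Sensible, feed 126→25 °C: -23331 kJ/h
Outlet flows (mol/h): A 349.8, B 650.1, H₂O 650.1
Sensible, products 25→97.6 °C: 21160 kJ/h
Q = ΔH = -29150 kJ/h = -8.0973 kW
Heat removed = 8.0973 kW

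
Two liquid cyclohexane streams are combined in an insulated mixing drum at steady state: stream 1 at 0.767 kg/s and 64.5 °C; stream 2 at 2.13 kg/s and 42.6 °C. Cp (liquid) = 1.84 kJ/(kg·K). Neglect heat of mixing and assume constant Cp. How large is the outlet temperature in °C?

T_out = 48.4 °C

Adiabatic, steady state ⇒ Σ ṁᵢCp,ᵢ(T_out − Tᵢ) = 0
T_out = Σ ṁᵢCp,ᵢTᵢ / Σ ṁᵢCp,ᵢ
      = 257.99 / 5.3305 = 48.398 °C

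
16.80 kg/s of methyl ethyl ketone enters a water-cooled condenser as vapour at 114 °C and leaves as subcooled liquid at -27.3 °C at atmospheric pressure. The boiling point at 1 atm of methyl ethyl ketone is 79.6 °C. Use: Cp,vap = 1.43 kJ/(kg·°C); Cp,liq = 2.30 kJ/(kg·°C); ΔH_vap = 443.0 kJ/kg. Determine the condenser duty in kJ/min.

vapour 114→79.6 °C: -49.192 kJ/kg
condensation at 79.6 °C: -443 kJ/kg
liquid 79.6→-27.3 °C: -245.87 kJ/kg
Δh = -49.192 + -443 + -245.87 = -738.06 kJ/kg
Q = ṁ·Δh = 16.80 kg/s × -738.06 kJ/kg = -12399 kJ/s
|Q| = 12399 kW = 743970 kJ/min

Q_c = 744000 kJ/min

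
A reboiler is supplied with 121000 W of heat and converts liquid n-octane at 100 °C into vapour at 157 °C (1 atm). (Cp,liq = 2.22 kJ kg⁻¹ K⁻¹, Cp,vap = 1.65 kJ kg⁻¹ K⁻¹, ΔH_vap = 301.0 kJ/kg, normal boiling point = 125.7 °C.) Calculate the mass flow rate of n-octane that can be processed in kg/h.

Δh = 2.22×(125.7−100) + 301.0 + 1.65×(157−125.7) = 409.7 kJ/kg
Q = 121000 W = 121 kJ/s = 435600 kJ/h
ṁ = Q/Δh = 435600 / 409.7 = 1063.2 kg/h

ṁ = 1060 kg/h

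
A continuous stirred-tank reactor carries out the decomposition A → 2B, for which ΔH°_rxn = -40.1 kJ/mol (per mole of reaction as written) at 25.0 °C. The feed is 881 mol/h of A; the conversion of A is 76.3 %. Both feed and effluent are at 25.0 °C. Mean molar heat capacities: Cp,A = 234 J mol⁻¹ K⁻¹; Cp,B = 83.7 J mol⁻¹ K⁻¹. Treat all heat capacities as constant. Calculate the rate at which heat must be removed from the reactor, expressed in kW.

Extent of reaction ξ = 0.763 × 881 = 672.2 mol/h
Reaction term: ξ·ΔH°_rxn = 672.2 × -40.1 = -26955 kJ/h
Q = ΔH = -26955 kJ/h = -7.4876 kW
Heat removed = 7.4876 kW

Q_out = 7.49 kW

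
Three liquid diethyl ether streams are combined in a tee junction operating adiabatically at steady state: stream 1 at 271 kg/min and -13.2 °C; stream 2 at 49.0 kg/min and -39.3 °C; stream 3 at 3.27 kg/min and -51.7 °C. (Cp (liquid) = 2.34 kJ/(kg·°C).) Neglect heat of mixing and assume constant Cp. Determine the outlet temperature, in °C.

T_out = -17.5 °C

No heat crosses the boundary, so H_out = H_in.
Σ ṁᵢCp,ᵢTᵢ = 271×2.34×-13.2 + 49.0×2.34×-39.3 + 3.27×2.34×-51.7 = -13272
Σ ṁᵢCp,ᵢ = 271×2.34 + 49.0×2.34 + 3.27×2.34 = 756.45
T_out = -13272 / 756.45 = -17.546 °C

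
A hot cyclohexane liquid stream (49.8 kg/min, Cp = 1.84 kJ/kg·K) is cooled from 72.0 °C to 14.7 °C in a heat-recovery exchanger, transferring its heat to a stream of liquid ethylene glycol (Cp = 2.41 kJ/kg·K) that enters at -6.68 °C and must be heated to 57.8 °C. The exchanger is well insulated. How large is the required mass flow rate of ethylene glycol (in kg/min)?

ṁ_c = 33.8 kg/min

Heat released by hot stream: Q = 49.8 × 1.84 × (72.0 − 14.7) = 5250.5 kJ/min
Energy balance on cold side (adiabatic exchanger): Q = ṁ_c·Cp_c·(T_c,out − T_c,in)
ṁ_c = 5250.5 / [2.41 × (57.8 − -6.68)] = 33.788 kg/min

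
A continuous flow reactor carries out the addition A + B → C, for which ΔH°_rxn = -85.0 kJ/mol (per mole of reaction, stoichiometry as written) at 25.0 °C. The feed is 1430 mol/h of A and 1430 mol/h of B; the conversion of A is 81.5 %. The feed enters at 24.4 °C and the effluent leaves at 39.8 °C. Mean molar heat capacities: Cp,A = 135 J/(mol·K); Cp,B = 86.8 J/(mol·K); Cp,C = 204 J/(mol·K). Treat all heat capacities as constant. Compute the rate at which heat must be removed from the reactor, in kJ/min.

Extent of reaction ξ = 0.815 × 1430 = 1165.4 mol/h
Reaction term: ξ·ΔH°_rxn = 1165.4 × -85.0 = -99063 kJ/h
Sensible, feed 24.4→25 °C: 190.3 kJ/h
Outlet flows (mol/h): A 264.55, B 264.55, C 1165.4
Sensible, products 25→39.8 °C: 4387.1 kJ/h
Q = ΔH = -94486 kJ/h = -26.246 kW
Heat removed = 1574.8 kJ/min

Q_out = 1570 kJ/min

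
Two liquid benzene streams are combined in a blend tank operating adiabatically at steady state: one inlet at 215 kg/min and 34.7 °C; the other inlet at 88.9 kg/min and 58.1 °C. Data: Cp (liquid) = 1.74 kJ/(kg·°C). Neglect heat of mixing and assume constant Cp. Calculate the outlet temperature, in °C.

Adiabatic, steady state ⇒ Σ ṁᵢCp,ᵢ(T_out − Tᵢ) = 0
T_out = Σ ṁᵢCp,ᵢTᵢ / Σ ṁᵢCp,ᵢ
      = 21969 / 528.79 = 41.545 °C

T_out = 41.5 °C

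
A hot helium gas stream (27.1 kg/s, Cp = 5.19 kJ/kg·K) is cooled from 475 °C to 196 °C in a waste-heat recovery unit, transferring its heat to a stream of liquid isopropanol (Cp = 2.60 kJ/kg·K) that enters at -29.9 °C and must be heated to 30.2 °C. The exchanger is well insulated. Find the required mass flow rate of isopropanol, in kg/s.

ṁ_c = 251 kg/s

Heat released by hot stream: Q = 27.1 × 5.19 × (475 − 196) = 39241 kJ/s
Energy balance on cold side (adiabatic exchanger): Q = ṁ_c·Cp_c·(T_c,out − T_c,in)
ṁ_c = 39241 / [2.60 × (30.2 − -29.9)] = 251.13 kg/s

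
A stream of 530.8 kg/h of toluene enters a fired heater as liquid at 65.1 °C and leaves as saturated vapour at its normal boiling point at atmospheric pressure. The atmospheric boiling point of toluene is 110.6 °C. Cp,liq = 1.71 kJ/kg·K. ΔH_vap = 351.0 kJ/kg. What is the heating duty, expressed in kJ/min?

Q = 3790 kJ/min

liquid 65.1→110.6 °C: 77.805 kJ/kg
vaporisation at 110.6 °C: 351 kJ/kg
Δh = 77.805 + 351 = 428.81 kJ/kg
Q = ṁ·Δh = 530.8 kg/h × 428.81 kJ/kg = 227610 kJ/h
|Q| = 63.225 kW = 3793.5 kJ/min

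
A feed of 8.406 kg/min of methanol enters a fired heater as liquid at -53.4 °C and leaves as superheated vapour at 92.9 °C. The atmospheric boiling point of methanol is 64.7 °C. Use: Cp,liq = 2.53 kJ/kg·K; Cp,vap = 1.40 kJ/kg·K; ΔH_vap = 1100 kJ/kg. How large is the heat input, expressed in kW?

liquid -53.4→64.7 °C: 298.79 kJ/kg
vaporisation at 64.7 °C: 1100 kJ/kg
vapour 64.7→92.9 °C: 39.48 kJ/kg
Δh = 298.79 + 1100 + 39.48 = 1438.3 kJ/kg
Q = ṁ·Δh = 8.406 kg/min × 1438.3 kJ/kg = 12090 kJ/min
|Q| = 201.5 kW

Q = 202 kW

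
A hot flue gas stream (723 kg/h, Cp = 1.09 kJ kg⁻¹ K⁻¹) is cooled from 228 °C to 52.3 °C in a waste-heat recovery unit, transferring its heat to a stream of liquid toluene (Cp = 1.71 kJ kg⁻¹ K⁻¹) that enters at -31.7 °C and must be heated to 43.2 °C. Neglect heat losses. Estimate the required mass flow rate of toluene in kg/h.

ṁ_c = 1080 kg/h

Heat released by hot stream: Q = 723 × 1.09 × (228 − 52.3) = 138460 kJ/h
Energy balance on cold side (adiabatic exchanger): Q = ṁ_c·Cp_c·(T_c,out − T_c,in)
ṁ_c = 138460 / [1.71 × (43.2 − -31.7)] = 1081.1 kg/h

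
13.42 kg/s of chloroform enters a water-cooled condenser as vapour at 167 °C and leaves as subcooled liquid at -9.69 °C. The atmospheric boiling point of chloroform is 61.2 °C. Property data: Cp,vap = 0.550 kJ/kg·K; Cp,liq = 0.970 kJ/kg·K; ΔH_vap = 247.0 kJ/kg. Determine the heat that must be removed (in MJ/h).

vapour 167→61.2 °C: -58.19 kJ/kg
condensation at 61.2 °C: -247 kJ/kg
liquid 61.2→-9.69 °C: -68.763 kJ/kg
Δh = -58.19 + -247 + -68.763 = -373.95 kJ/kg
Q = ṁ·Δh = 13.42 kg/s × -373.95 kJ/kg = -5018.5 kJ/s
|Q| = 5018.5 kW = 18066 MJ/h

Q_c = 18100 MJ/h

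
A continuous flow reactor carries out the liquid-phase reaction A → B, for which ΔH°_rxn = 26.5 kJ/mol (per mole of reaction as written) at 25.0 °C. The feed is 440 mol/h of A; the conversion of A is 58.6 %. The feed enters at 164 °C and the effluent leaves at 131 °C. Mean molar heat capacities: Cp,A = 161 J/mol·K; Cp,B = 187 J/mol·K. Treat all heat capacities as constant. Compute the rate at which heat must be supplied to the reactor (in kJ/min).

Extent of reaction ξ = 0.586 × 440 = 257.84 mol/h
Reaction term: ξ·ΔH°_rxn = 257.84 × 26.5 = 6832.8 kJ/h
Sensible, feed 164→25 °C: -9846.8 kJ/h
Outlet flows (mol/h): A 182.16, B 257.84
Sensible, products 25→131 °C: 8219.6 kJ/h
Q = ΔH = 5205.6 kJ/h = 1.446 kW
Heat supplied = 86.761 kJ/min

Q_in = 86.8 kJ/min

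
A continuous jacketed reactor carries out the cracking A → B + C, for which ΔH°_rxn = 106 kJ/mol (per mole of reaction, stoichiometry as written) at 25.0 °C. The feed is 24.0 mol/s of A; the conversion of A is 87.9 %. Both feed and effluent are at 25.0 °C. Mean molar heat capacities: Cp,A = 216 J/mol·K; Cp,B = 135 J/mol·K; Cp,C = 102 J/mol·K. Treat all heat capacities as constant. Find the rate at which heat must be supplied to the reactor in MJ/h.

Q_in = 8050 MJ/h

Extent of reaction ξ = 0.879 × 24.0 = 21.096 mol/s
Reaction term: ξ·ΔH°_rxn = 21.096 × 106 = 2236.2 kJ/s
Q = ΔH = 2236.2 kJ/s = 2236.2 kW
Heat supplied = 8050.2 MJ/h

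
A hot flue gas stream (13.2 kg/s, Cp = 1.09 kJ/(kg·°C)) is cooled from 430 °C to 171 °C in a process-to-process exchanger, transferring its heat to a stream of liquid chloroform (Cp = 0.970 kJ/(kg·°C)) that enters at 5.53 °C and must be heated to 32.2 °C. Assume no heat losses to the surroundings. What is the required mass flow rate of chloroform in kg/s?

ṁ_c = 144 kg/s

Heat released by hot stream: Q = 13.2 × 1.09 × (430 − 171) = 3726.5 kJ/s
Energy balance on cold side (adiabatic exchanger): Q = ṁ_c·Cp_c·(T_c,out − T_c,in)
ṁ_c = 3726.5 / [0.970 × (32.2 − 5.53)] = 144.05 kg/s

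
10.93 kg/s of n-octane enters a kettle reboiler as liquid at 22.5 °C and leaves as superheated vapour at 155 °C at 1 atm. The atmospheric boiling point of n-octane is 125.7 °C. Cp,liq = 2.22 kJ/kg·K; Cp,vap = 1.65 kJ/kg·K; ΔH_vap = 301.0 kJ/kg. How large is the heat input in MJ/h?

Q = 22800 MJ/h

liquid 22.5→125.7 °C: 229.1 kJ/kg
vaporisation at 125.7 °C: 301 kJ/kg
vapour 125.7→155 °C: 48.345 kJ/kg
Δh = 229.1 + 301 + 48.345 = 578.45 kJ/kg
Q = ṁ·Δh = 10.93 kg/s × 578.45 kJ/kg = 6322.4 kJ/s
|Q| = 6322.4 kW = 22761 MJ/h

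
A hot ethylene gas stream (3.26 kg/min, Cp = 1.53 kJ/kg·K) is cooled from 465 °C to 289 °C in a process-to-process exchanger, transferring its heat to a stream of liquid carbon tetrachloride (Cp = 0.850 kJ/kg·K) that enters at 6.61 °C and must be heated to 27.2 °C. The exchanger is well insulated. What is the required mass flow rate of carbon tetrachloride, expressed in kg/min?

ṁ_c = 50.2 kg/min

Heat released by hot stream: Q = 3.26 × 1.53 × (465 − 289) = 877.85 kJ/min
Energy balance on cold side (adiabatic exchanger): Q = ṁ_c·Cp_c·(T_c,out − T_c,in)
ṁ_c = 877.85 / [0.850 × (27.2 − 6.61)] = 50.159 kg/min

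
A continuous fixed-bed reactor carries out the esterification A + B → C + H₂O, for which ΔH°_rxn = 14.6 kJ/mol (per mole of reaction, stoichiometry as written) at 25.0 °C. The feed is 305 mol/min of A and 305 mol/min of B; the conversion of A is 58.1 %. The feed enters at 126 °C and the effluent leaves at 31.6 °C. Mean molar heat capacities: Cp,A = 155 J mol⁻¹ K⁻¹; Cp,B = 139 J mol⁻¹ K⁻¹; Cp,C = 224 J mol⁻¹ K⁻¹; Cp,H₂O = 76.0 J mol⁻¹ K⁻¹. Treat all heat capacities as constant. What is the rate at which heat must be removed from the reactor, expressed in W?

Q_out = 97800 W

Extent of reaction ξ = 0.581 × 305 = 177.2 mol/min
Reaction term: ξ·ΔH°_rxn = 177.2 × 14.6 = 2587.2 kJ/min
Sensible, feed 126→25 °C: -9056.7 kJ/min
Outlet flows (mol/min): A 127.8, B 127.8, C 177.2, H₂O 177.2
Sensible, products 25→31.6 °C: 598.84 kJ/min
Q = ΔH = -5870.6 kJ/min = -97.844 kW
Heat removed = 97844 W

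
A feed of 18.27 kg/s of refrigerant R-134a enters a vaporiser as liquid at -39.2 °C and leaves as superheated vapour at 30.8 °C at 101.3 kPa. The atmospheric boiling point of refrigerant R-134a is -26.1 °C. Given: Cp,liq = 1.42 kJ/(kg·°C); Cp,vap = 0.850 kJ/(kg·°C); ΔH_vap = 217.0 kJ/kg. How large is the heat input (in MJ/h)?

Q = 18700 MJ/h

liquid -39.2→-26.1 °C: 18.602 kJ/kg
vaporisation at -26.1 °C: 217 kJ/kg
vapour -26.1→30.8 °C: 48.365 kJ/kg
Δh = 18.602 + 217 + 48.365 = 283.97 kJ/kg
Q = ṁ·Δh = 18.27 kg/s × 283.97 kJ/kg = 5188.1 kJ/s
|Q| = 5188.1 kW = 18677 MJ/h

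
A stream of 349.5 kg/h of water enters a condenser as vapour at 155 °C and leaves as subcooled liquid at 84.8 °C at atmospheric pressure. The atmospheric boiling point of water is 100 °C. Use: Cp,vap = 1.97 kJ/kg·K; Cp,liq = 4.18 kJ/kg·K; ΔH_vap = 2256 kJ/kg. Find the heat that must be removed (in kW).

vapour 155→100 °C: -108.35 kJ/kg
condensation at 100 °C: -2256 kJ/kg
liquid 100→84.8 °C: -63.536 kJ/kg
Δh = -108.35 + -2256 + -63.536 = -2427.9 kJ/kg
Q = ṁ·Δh = 349.5 kg/h × -2427.9 kJ/kg = -848550 kJ/h
|Q| = 235.71 kW

Q_c = 236 kW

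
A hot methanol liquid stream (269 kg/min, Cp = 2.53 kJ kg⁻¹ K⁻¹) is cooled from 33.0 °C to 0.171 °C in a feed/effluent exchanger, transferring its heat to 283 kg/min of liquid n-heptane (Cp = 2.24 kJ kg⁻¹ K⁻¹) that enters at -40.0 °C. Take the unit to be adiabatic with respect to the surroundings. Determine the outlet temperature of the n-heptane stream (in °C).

Heat released by hot stream: Q = 269 × 2.53 × (33.0 − 0.171) = 22342 kJ/min
Energy balance on cold side (adiabatic exchanger): Q = ṁ_c·Cp_c·(T_c,out − T_c,in)
T_c,out = -40.0 + 22342/(283 × 2.24) = -4.7551 °C

T_c,out = -4.76 °C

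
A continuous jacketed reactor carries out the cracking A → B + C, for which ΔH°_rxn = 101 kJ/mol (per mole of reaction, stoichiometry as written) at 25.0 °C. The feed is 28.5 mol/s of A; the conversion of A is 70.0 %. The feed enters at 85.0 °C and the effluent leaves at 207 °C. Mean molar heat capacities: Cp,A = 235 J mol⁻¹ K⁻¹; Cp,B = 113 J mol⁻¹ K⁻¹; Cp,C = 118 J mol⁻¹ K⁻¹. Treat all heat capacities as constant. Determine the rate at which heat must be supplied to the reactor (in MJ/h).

Q_in = 10100 MJ/h

Extent of reaction ξ = 0.700 × 28.5 = 19.95 mol/s
Reaction term: ξ·ΔH°_rxn = 19.95 × 101 = 2014.9 kJ/s
Sensible, feed 85.0→25 °C: -401.85 kJ/s
Outlet flows (mol/s): A 8.55, B 19.95, C 19.95
Sensible, products 25→207 °C: 1204.4 kJ/s
Q = ΔH = 2817.5 kJ/s = 2817.5 kW
Heat supplied = 10143 MJ/h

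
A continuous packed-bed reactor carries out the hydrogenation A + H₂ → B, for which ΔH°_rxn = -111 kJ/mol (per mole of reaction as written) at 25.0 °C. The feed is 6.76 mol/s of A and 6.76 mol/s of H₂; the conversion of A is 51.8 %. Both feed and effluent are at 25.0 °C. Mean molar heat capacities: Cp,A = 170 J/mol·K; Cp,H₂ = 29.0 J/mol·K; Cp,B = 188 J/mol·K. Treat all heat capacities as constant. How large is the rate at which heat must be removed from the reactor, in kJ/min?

Extent of reaction ξ = 0.518 × 6.76 = 3.5017 mol/s
Reaction term: ξ·ΔH°_rxn = 3.5017 × -111 = -388.69 kJ/s
Q = ΔH = -388.69 kJ/s = -388.69 kW
Heat removed = 23321 kJ/min

Q_out = 23300 kJ/min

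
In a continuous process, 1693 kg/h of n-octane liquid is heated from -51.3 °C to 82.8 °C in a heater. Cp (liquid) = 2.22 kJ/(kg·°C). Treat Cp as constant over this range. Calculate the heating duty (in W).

Q = ṁ·Cp·ΔT = 1693 × 2.22 × (82.8 − -51.3) = 504010 kJ/h
Converting: 504010 / 3600 s = 140 kW
Heating duty = 140000 W

Q = 140000 W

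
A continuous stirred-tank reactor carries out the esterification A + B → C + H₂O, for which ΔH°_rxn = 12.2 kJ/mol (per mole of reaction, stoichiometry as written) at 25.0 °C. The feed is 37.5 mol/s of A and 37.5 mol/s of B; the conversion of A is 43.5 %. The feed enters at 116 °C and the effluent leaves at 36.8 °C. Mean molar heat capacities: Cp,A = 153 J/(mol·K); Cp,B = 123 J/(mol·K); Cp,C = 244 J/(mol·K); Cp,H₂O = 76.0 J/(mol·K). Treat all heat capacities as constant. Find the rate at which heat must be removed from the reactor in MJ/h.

Q_out = 2200 MJ/h

Extent of reaction ξ = 0.435 × 37.5 = 16.312 mol/s
Reaction term: ξ·ΔH°_rxn = 16.312 × 12.2 = 199.01 kJ/s
Sensible, feed 116→25 °C: -941.85 kJ/s
Outlet flows (mol/s): A 21.188, B 21.188, C 16.312, H₂O 16.312
Sensible, products 25→36.8 °C: 130.6 kJ/s
Q = ΔH = -612.24 kJ/s = -612.24 kW
Heat removed = 2204.1 MJ/h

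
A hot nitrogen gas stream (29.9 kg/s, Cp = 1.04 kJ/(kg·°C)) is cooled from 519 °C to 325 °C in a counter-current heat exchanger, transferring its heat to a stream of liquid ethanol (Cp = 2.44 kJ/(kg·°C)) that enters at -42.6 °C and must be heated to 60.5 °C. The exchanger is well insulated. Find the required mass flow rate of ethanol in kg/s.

Heat released by hot stream: Q = 29.9 × 1.04 × (519 − 325) = 6032.6 kJ/s
Energy balance on cold side (adiabatic exchanger): Q = ṁ_c·Cp_c·(T_c,out − T_c,in)
ṁ_c = 6032.6 / [2.44 × (60.5 − -42.6)] = 23.98 kg/s

ṁ_c = 24.0 kg/s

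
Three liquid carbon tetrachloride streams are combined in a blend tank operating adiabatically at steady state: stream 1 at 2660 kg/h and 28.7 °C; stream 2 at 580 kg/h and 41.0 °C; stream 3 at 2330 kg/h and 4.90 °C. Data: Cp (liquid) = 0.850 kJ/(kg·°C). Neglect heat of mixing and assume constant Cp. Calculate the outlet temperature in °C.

No heat crosses the boundary, so H_out = H_in.
T_out = Σ ṁᵢCp,ᵢTᵢ / Σ ṁᵢCp,ᵢ
      = 94808 / 4734.5 = 20.025 °C

T_out = 20.0 °C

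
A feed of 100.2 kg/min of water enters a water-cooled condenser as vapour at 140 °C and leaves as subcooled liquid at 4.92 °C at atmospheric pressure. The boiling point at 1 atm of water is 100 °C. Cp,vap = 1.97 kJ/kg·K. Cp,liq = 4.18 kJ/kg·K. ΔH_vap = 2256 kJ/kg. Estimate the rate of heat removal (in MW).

vapour 140→100 °C: -78.8 kJ/kg
condensation at 100 °C: -2256 kJ/kg
liquid 100→4.92 °C: -397.43 kJ/kg
Δh = -78.8 + -2256 + -397.43 = -2732.2 kJ/kg
Q = ṁ·Δh = 100.2 kg/min × -2732.2 kJ/kg = -273770 kJ/min
|Q| = 4562.8 kW = 4.5628 MW

Q_c = 4.56 MW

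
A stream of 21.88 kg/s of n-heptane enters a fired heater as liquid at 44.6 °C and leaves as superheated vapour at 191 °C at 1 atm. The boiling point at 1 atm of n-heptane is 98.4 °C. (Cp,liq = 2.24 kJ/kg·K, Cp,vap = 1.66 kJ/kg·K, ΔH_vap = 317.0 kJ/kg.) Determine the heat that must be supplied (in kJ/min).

liquid 44.6→98.4 °C: 120.51 kJ/kg
vaporisation at 98.4 °C: 317 kJ/kg
vapour 98.4→191 °C: 153.72 kJ/kg
Δh = 120.51 + 317 + 153.72 = 591.23 kJ/kg
Q = ṁ·Δh = 21.88 kg/s × 591.23 kJ/kg = 12936 kJ/s
|Q| = 12936 kW = 776160 kJ/min

Q = 776000 kJ/min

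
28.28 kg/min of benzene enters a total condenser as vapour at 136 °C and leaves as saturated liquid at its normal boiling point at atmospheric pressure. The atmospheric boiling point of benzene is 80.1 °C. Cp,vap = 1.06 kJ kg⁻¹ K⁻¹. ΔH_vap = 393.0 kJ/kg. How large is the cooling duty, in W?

Q_c = 213000 W

vapour 136→80.1 °C: -59.254 kJ/kg
condensation at 80.1 °C: -393 kJ/kg
Δh = -59.254 + -393 = -452.25 kJ/kg
Q = ṁ·Δh = 28.28 kg/min × -452.25 kJ/kg = -12790 kJ/min
|Q| = 213.16 kW = 213160 W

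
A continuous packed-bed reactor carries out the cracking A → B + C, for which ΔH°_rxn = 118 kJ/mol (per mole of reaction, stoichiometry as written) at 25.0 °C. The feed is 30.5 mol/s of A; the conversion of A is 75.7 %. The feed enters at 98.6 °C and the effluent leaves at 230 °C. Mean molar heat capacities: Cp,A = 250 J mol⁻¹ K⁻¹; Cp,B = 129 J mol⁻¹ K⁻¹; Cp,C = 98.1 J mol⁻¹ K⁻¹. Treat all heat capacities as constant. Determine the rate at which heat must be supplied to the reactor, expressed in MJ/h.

Extent of reaction ξ = 0.757 × 30.5 = 23.088 mol/s
Reaction term: ξ·ΔH°_rxn = 23.088 × 118 = 2724.4 kJ/s
Sensible, feed 98.6→25 °C: -561.2 kJ/s
Outlet flows (mol/s): A 7.4115, B 23.088, C 23.088
Sensible, products 25→230 °C: 1454.7 kJ/s
Q = ΔH = 3618 kJ/s = 3618 kW
Heat supplied = 13025 MJ/h

Q_in = 13000 MJ/h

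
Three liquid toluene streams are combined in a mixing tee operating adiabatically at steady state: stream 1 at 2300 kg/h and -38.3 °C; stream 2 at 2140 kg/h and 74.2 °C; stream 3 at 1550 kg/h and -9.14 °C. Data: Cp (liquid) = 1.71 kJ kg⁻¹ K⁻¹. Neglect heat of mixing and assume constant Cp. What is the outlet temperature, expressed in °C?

T_out = 9.44 °C

No heat crosses the boundary, so H_out = H_in.
Σ ṁᵢCp,ᵢTᵢ = 2300×1.71×-38.3 + 2140×1.71×74.2 + 1550×1.71×-9.14 = 96668
Σ ṁᵢCp,ᵢ = 2300×1.71 + 2140×1.71 + 1550×1.71 = 10243
T_out = 96668 / 10243 = 9.4376 °C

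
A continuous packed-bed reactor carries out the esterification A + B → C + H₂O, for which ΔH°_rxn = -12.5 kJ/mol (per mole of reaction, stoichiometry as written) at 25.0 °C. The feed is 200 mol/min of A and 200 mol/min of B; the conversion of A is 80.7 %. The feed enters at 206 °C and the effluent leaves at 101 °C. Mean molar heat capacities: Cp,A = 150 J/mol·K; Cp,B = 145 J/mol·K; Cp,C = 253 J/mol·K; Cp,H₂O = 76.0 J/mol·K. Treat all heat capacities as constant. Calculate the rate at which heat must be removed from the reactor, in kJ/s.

Q_out = 130 kJ/s

Extent of reaction ξ = 0.807 × 200 = 161.4 mol/min
Reaction term: ξ·ΔH°_rxn = 161.4 × -12.5 = -2017.5 kJ/min
Sensible, feed 206→25 °C: -10679 kJ/min
Outlet flows (mol/min): A 38.6, B 38.6, C 161.4, H₂O 161.4
Sensible, products 25→101 °C: 4901.1 kJ/min
Q = ΔH = -7795.4 kJ/min = -129.92 kW
Heat removed = 129.92 kJ/s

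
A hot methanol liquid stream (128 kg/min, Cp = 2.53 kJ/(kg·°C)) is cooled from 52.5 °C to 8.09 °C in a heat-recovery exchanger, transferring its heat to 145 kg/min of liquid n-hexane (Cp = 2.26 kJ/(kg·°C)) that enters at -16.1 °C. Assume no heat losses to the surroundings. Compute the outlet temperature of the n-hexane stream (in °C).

T_c,out = 27.8 °C

Heat released by hot stream: Q = 128 × 2.53 × (52.5 − 8.09) = 14382 kJ/min
Energy balance on cold side (adiabatic exchanger): Q = ṁ_c·Cp_c·(T_c,out − T_c,in)
T_c,out = -16.1 + 14382/(145 × 2.26) = 27.787 °C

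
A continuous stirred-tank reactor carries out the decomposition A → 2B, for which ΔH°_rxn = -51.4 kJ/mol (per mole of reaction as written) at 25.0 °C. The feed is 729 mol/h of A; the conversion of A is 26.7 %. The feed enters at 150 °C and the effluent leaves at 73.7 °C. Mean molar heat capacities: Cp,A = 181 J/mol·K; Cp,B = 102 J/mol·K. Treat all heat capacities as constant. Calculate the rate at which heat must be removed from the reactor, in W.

Q_out = 5520 W

Extent of reaction ξ = 0.267 × 729 = 194.64 mol/h
Reaction term: ξ·ΔH°_rxn = 194.64 × -51.4 = -10005 kJ/h
Sensible, feed 150→25 °C: -16494 kJ/h
Outlet flows (mol/h): A 534.36, B 389.29
Sensible, products 25→73.7 °C: 6643.9 kJ/h
Q = ΔH = -19854 kJ/h = -5.5151 kW
Heat removed = 5515.1 W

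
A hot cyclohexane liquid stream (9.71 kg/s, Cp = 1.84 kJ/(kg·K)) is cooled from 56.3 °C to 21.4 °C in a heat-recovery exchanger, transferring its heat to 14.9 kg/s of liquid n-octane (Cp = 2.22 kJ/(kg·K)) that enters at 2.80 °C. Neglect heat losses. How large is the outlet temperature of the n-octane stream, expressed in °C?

Heat released by hot stream: Q = 9.71 × 1.84 × (56.3 − 21.4) = 623.54 kJ/s
Energy balance on cold side (adiabatic exchanger): Q = ṁ_c·Cp_c·(T_c,out − T_c,in)
T_c,out = 2.80 + 623.54/(14.9 × 2.22) = 21.651 °C

T_c,out = 21.7 °C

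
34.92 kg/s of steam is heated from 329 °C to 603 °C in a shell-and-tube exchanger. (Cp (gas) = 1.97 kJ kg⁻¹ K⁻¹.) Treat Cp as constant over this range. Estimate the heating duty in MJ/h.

Q = ṁ·Cp·ΔT = 34.92 × 1.97 × (603 − 329) = 18849 kJ/s
Heating duty = 67857 MJ/h

Q = 67900 MJ/h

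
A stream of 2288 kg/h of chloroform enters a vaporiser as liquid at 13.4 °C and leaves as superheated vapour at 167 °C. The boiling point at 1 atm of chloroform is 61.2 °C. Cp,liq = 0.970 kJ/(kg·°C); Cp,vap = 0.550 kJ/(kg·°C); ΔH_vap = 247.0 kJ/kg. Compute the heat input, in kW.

liquid 13.4→61.2 °C: 46.366 kJ/kg
vaporisation at 61.2 °C: 247 kJ/kg
vapour 61.2→167 °C: 58.19 kJ/kg
Δh = 46.366 + 247 + 58.19 = 351.56 kJ/kg
Q = ṁ·Δh = 2288 kg/h × 351.56 kJ/kg = 804360 kJ/h
|Q| = 223.43 kW

Q = 223 kW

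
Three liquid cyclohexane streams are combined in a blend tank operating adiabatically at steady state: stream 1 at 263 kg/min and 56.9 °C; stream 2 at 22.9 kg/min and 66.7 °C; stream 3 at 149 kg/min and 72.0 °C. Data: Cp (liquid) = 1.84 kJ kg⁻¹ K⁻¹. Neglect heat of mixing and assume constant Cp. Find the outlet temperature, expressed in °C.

T_out = 62.6 °C

No heat crosses the boundary, so H_out = H_in.
Σ ṁᵢCp,ᵢTᵢ = 263×1.84×56.9 + 22.9×1.84×66.7 + 149×1.84×72.0 = 50085
Σ ṁᵢCp,ᵢ = 263×1.84 + 22.9×1.84 + 149×1.84 = 800.22
T_out = 50085 / 800.22 = 62.589 °C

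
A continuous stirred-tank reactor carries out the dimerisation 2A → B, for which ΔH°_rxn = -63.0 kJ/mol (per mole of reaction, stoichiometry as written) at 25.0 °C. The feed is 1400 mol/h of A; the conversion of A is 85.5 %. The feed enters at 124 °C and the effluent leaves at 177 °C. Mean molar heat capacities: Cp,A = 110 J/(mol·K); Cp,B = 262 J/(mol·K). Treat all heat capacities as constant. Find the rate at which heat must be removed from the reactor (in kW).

Q_out = 7.15 kW

Extent of reaction ξ = 0.855 × 1400 / 2 = 598.5 mol/h
Reaction term: ξ·ΔH°_rxn = 598.5 × -63.0 = -37706 kJ/h
Sensible, feed 124→25 °C: -15246 kJ/h
Outlet flows (mol/h): A 203, B 598.5
Sensible, products 25→177 °C: 27229 kJ/h
Q = ΔH = -25723 kJ/h = -7.1452 kW
Heat removed = 7.1452 kW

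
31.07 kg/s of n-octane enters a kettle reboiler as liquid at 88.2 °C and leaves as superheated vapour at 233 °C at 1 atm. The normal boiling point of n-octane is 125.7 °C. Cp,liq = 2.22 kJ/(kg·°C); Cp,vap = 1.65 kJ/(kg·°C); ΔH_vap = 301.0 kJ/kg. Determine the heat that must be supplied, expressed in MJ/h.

liquid 88.2→125.7 °C: 83.25 kJ/kg
vaporisation at 125.7 °C: 301 kJ/kg
vapour 125.7→233 °C: 177.04 kJ/kg
Δh = 83.25 + 301 + 177.04 = 561.29 kJ/kg
Q = ṁ·Δh = 31.07 kg/s × 561.29 kJ/kg = 17439 kJ/s
|Q| = 17439 kW = 62782 MJ/h

Q = 62800 MJ/h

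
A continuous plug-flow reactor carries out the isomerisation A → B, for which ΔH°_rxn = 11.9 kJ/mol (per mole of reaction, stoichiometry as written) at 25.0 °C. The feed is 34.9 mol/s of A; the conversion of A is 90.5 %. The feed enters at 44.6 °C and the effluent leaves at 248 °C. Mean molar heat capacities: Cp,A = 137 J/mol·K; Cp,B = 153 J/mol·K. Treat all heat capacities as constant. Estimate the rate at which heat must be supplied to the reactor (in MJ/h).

Q_in = 5260 MJ/h

Extent of reaction ξ = 0.905 × 34.9 = 31.584 mol/s
Reaction term: ξ·ΔH°_rxn = 31.584 × 11.9 = 375.86 kJ/s
Sensible, feed 44.6→25 °C: -93.713 kJ/s
Outlet flows (mol/s): A 3.3155, B 31.584
Sensible, products 25→248 °C: 1178.9 kJ/s
Q = ΔH = 1461.1 kJ/s = 1461.1 kW
Heat supplied = 5259.8 MJ/h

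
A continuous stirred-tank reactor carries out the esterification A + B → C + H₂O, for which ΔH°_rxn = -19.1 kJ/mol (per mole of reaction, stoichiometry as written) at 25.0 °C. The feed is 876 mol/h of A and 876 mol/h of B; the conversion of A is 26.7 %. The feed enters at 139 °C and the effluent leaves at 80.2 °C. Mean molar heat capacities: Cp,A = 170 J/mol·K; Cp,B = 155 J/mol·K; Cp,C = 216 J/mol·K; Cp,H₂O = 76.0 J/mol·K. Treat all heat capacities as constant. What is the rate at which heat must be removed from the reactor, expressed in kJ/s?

Q_out = 6.01 kJ/s

Extent of reaction ξ = 0.267 × 876 = 233.89 mol/h
Reaction term: ξ·ΔH°_rxn = 233.89 × -19.1 = -4467.3 kJ/h
Sensible, feed 139→25 °C: -32456 kJ/h
Outlet flows (mol/h): A 642.11, B 642.11, C 233.89, H₂O 233.89
Sensible, products 25→80.2 °C: 15289 kJ/h
Q = ΔH = -21634 kJ/h = -6.0094 kW
Heat removed = 6.0094 kJ/s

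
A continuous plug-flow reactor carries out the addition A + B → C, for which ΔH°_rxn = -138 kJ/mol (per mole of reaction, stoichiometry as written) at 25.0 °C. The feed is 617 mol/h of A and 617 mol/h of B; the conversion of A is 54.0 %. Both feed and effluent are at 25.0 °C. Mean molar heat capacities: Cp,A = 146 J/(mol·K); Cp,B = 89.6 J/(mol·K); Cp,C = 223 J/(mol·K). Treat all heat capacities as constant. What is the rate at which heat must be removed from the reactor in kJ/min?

Extent of reaction ξ = 0.540 × 617 = 333.18 mol/h
Reaction term: ξ·ΔH°_rxn = 333.18 × -138 = -45979 kJ/h
Q = ΔH = -45979 kJ/h = -12.772 kW
Heat removed = 766.31 kJ/min

Q_out = 766 kJ/min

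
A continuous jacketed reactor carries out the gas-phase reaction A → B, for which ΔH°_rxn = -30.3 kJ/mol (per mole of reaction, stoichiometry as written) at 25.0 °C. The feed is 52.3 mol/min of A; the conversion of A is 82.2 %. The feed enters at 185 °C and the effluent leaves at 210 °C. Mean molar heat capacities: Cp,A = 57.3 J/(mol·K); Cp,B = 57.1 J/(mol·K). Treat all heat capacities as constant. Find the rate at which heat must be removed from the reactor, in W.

Extent of reaction ξ = 0.822 × 52.3 = 42.991 mol/min
Reaction term: ξ·ΔH°_rxn = 42.991 × -30.3 = -1302.6 kJ/min
Sensible, feed 185→25 °C: -479.49 kJ/min
Outlet flows (mol/min): A 9.3094, B 42.991
Sensible, products 25→210 °C: 552.82 kJ/min
Q = ΔH = -1229.3 kJ/min = -20.488 kW
Heat removed = 20488 W

Q_out = 20500 W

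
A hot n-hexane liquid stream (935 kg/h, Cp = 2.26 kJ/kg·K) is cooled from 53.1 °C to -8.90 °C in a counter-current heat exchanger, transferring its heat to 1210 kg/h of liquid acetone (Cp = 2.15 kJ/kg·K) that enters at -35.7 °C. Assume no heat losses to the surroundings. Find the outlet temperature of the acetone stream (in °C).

T_c,out = 14.7 °C

Heat released by hot stream: Q = 935 × 2.26 × (53.1 − -8.90) = 131010 kJ/h
Energy balance on cold side (adiabatic exchanger): Q = ṁ_c·Cp_c·(T_c,out − T_c,in)
T_c,out = -35.7 + 131010/(1210 × 2.15) = 14.66 °C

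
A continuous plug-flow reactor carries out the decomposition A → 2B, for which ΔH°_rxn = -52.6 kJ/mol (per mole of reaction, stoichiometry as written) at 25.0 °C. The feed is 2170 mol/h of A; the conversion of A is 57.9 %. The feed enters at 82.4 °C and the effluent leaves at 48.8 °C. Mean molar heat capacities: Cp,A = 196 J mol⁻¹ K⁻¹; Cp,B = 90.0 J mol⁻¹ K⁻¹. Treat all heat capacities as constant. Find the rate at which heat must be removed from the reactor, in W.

Extent of reaction ξ = 0.579 × 2170 = 1256.4 mol/h
Reaction term: ξ·ΔH°_rxn = 1256.4 × -52.6 = -66088 kJ/h
Sensible, feed 82.4→25 °C: -24413 kJ/h
Outlet flows (mol/h): A 913.57, B 2512.9
Sensible, products 25→48.8 °C: 9644.2 kJ/h
Q = ΔH = -80857 kJ/h = -22.46 kW
Heat removed = 22460 W

Q_out = 22500 W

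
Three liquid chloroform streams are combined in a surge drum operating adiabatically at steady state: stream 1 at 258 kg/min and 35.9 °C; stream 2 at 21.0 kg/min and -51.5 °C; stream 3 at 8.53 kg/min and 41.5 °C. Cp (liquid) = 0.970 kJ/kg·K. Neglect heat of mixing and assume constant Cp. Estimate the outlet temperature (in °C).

Adiabatic, steady state ⇒ Σ ṁᵢCp,ᵢ(T_out − Tᵢ) = 0
Σ ṁᵢCp,ᵢTᵢ = 258×0.970×35.9 + 21.0×0.970×-51.5 + 8.53×0.970×41.5 = 8278.7
Σ ṁᵢCp,ᵢ = 258×0.970 + 21.0×0.970 + 8.53×0.970 = 278.9
T_out = 8278.7 / 278.9 = 29.683 °C

T_out = 29.7 °C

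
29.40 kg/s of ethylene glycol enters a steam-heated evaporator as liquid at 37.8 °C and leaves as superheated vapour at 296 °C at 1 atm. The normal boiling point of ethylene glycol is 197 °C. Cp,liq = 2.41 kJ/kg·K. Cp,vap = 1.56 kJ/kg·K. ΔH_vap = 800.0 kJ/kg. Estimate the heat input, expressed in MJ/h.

Q = 142000 MJ/h

liquid 37.8→197 °C: 383.67 kJ/kg
vaporisation at 197 °C: 800 kJ/kg
vapour 197→296 °C: 154.44 kJ/kg
Δh = 383.67 + 800 + 154.44 = 1338.1 kJ/kg
Q = ṁ·Δh = 29.40 kg/s × 1338.1 kJ/kg = 39340 kJ/s
|Q| = 39340 kW = 141630 MJ/h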